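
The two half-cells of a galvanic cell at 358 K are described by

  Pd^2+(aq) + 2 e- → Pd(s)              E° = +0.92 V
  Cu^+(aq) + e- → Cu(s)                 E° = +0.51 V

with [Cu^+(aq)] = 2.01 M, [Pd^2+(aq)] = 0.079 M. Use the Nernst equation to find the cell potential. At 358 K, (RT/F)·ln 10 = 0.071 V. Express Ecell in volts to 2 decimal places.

+0.35 V

Since E°(Pd²⁺/Pd) > E°(Cu⁺/Cu), Pd²⁺/Pd serves as the cathode.
The standard potential is +0.92 − (+0.51) = +0.41 V and the balanced reaction transfers n = 2 electrons.
The balanced reaction is Pd^2+(aq) + 2 Cu(s) → Pd(s) + 2 Cu^+(aq), so Q = [Cu^+(aq)]^2 / [Pd^2+(aq)] = 51.1 and log Q = 1.709.
By the Nernst equation, E = +0.41 − (0.071/2)·(1.709) = +0.35 V.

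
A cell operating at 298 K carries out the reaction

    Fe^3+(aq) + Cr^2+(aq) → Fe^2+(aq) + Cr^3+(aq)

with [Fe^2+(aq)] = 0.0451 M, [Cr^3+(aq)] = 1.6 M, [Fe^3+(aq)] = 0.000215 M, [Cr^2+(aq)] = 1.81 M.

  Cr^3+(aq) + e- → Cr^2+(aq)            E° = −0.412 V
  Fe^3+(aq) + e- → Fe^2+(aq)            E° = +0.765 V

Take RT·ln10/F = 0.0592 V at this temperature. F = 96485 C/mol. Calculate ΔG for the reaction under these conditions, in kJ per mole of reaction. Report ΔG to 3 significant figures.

−101 kJ/mol

The standard cell potential is +0.765 − (−0.412) = +1.177 V, with n = 1 electron in the balanced equation.
Here Q = ([Fe^2+(aq)]·[Cr^3+(aq)]) / ([Fe^3+(aq)]·[Cr^2+(aq)]) = 185 (log Q = 2.268), giving E = +1.177 − (0.0592/1)·(2.268) = +1.0427 V.
Finally ΔG = −nFE = −(1)(96485 C/mol)(+1.0427 V) = −101 kJ/mol.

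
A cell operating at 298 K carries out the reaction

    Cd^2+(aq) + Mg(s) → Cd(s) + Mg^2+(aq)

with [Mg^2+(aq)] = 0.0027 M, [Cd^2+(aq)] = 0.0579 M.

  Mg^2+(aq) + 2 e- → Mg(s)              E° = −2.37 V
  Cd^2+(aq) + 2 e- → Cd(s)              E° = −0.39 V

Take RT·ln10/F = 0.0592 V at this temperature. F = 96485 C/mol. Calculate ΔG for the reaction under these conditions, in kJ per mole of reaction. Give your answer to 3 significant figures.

With Cd²⁺/Cd reduced at the cathode, E°cell = −0.39 − (−2.37) = +1.98 V and n = 2.
Q = [Mg^2+(aq)] / [Cd^2+(aq)] = 0.0466, so log Q = −1.331 and E = +1.98 − (0.0592/2)(−1.331) = +2.0194 V.
Then ΔG = −nFE = −2 × 96485 × +2.0194 J/mol = −390 kJ/mol.

−390 kJ/mol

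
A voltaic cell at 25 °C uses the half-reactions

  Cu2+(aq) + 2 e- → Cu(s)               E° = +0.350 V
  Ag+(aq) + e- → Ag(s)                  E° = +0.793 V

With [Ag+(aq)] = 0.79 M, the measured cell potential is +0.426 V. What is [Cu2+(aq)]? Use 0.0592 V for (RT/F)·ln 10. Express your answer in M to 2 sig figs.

Ag⁺/Ag is the cathode (higher E°); E°cell = +0.793 − (+0.350) = +0.443 V with n = 2.
Rearranging E = E° − (0.0592/n)·log Q gives log Q = 2(+0.443 − (+0.426))/0.0592 = 0.574.
For 2 Ag+(aq) + Cu(s) → 2 Ag(s) + Cu2+(aq), the reaction quotient is Q = [Cu2+(aq)] / [Ag+(aq)]^2.
Solving for the unknown gives log [Cu2+(aq)] = 0.369, so [Cu2+(aq)] ≈ 2.3 M.

2.3 M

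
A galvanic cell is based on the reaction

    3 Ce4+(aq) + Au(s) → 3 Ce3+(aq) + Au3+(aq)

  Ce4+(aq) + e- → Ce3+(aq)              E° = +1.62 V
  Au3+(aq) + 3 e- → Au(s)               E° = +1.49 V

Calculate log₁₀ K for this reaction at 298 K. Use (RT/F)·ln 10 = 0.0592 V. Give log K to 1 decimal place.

log K = 6.6

The Ce⁴⁺/Ce³⁺ couple is reduced (cathode); E°cell = +1.62 − (+1.49) = +0.13 V with n = 3.
At equilibrium E = 0, so log K = nE°cell / 0.0592 = (3)(+0.13) / 0.0592 = 6.6.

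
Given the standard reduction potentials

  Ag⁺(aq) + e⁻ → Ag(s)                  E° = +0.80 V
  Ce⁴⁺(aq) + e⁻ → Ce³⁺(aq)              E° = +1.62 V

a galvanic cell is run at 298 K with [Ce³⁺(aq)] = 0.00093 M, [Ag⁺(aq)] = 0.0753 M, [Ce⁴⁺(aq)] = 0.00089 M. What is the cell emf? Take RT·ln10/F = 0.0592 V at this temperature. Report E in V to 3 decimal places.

+0.885 V

The Ce⁴⁺/Ce³⁺ couple has the more positive E°, so it is the cathode; Ag⁺/Ag is the anode.
E°cell = E°cat − E°an = +1.62 − (+0.80) = +0.82 V; n = 1.
The balanced reaction is Ce⁴⁺(aq) + Ag(s) → Ce³⁺(aq) + Ag⁺(aq), so Q = ([Ce³⁺(aq)]·[Ag⁺(aq)]) / [Ce⁴⁺(aq)] = 0.0787 and log Q = −1.104.
Applying E = E° − (RT ln10/nF)·log Q gives +0.82 − (0.0592/1)(−1.104) = +0.885 V.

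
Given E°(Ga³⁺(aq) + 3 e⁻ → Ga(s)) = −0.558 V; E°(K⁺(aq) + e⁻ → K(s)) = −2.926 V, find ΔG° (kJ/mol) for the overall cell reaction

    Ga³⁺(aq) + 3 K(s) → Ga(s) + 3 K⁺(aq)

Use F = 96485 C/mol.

In the reaction as written Ga³⁺(aq) is reduced, so the Ga³⁺/Ga couple is the cathode and K⁺/K is the anode.
E°cell = −0.558 − (−2.926) = +2.368 V; balancing electrons gives n = 3.
ΔG° = −nFE°cell = −(3)(96485)(+2.368) J/mol = −685 kJ/mol.

−685 kJ/mol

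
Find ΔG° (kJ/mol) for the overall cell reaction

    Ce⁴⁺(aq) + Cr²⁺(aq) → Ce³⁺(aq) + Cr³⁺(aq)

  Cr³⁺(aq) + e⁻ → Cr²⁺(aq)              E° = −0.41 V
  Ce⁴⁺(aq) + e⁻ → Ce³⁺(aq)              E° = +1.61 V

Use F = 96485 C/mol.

In the reaction as written Ce⁴⁺(aq) is reduced, so the Ce⁴⁺/Ce³⁺ couple is the cathode and Cr³⁺/Cr²⁺ is the anode.
E°cell = +1.61 − (−0.41) = +2.02 V; balancing electrons gives n = 1.
ΔG° = −nFE°cell = −(1)(96485)(+2.02) J/mol = −195 kJ/mol.

−195 kJ/mol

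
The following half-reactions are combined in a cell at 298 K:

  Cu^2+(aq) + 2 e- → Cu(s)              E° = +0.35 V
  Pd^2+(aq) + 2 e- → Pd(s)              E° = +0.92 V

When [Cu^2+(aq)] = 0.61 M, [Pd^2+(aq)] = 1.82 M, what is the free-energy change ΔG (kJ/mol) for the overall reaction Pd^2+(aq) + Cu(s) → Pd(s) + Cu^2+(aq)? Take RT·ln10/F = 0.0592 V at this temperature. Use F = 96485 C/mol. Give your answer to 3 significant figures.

The standard cell potential is +0.92 − (+0.35) = +0.57 V, with n = 2 electrons in the balanced equation.
Q = [Cu^2+(aq)] / [Pd^2+(aq)] = 0.335, so log Q = −0.475 and E = +0.57 − (0.0592/2)(−0.475) = +0.5841 V.
Finally ΔG = −nFE = −(2)(96485 C/mol)(+0.5841 V) = −113 kJ/mol.

−113 kJ/mol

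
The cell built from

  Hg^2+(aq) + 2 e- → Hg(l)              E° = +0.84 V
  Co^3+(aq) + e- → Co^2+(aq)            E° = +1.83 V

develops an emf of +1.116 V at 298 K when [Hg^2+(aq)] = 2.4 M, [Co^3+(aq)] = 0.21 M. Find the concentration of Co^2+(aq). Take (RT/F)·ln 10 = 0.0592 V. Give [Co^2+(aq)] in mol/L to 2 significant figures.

The Co³⁺/Co²⁺ couple has the larger reduction potential, so it is the cathode: E°cell = +1.83 − (+0.84) = +0.99 V and n = 2.
Rearranging E = E° − (0.0592/n)·log Q gives log Q = 2(+0.99 − (+1.116))/0.0592 = −4.257.
For 2 Co^3+(aq) + Hg(l) → 2 Co^2+(aq) + Hg^2+(aq), the reaction quotient is Q = ([Co^2+(aq)]^2·[Hg^2+(aq)]) / [Co^3+(aq)]^2.
Substituting the known concentrations and solving, log [Co^2+(aq)] = −2.996 and [Co^2+(aq)] = 0.0010 M.

0.0010 M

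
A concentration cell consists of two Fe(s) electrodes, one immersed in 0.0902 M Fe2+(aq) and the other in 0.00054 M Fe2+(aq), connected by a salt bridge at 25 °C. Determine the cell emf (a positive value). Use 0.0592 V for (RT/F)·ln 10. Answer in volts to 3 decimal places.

0.066 V

For a concentration cell E°cell = 0, since both electrodes use the same couple.
The compartment with the higher Fe2+(aq) concentration (0.0902 M) acts as the cathode; ions are reduced there and produced at the dilute (0.00054 M) anode.
With n = 2, Ecell = −(0.0592/2)·log([dilute]/[conc]) = −(0.0592/2)·log(0.00054/0.0902) = +0.066 V.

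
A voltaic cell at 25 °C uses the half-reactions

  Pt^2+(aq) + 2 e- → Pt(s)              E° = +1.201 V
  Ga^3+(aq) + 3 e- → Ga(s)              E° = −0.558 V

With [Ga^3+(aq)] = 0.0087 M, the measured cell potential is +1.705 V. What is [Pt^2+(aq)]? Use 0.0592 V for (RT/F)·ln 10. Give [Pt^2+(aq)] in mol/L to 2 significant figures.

0.00063 M

With Pt²⁺/Pt at the cathode and Ga³⁺/Ga at the anode, E°cell = +1.201 − (−0.558) = +1.759 V (n = 6).
Since E = E° − (0.0592/n)·log Q, log Q = n(E° − E)/0.0592 = 5.473.
Balancing electrons gives 3 Pt^2+(aq) + 2 Ga(s) → 3 Pt(s) + 2 Ga^3+(aq); thus Q = [Ga^3+(aq)]^2 / [Pt^2+(aq)]^3.
Isolating [Pt^2+(aq)] in Q = 10^{5.473} yields log [Pt^2+(aq)] = −3.198, i.e. 0.00063 M.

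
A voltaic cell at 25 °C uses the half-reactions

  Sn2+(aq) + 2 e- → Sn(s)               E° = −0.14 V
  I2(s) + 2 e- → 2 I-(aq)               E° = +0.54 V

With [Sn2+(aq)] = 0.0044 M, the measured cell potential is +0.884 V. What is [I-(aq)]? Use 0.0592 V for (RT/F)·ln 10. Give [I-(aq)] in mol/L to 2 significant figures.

0.0054 M

I₂/I⁻ is the cathode (higher E°); E°cell = +0.54 − (−0.14) = +0.68 V with n = 2.
From the Nernst equation, log Q = n(E° − E)/0.0592 = 2·(+0.68 − (+0.884))/0.0592 = −6.892.
Balancing electrons gives I2(s) + Sn(s) → 2 I-(aq) + Sn2+(aq); thus Q = [I-(aq)]^2·[Sn2+(aq)].
Substituting the known concentrations and solving, log [I-(aq)] = −2.268 and [I-(aq)] = 0.0054 M.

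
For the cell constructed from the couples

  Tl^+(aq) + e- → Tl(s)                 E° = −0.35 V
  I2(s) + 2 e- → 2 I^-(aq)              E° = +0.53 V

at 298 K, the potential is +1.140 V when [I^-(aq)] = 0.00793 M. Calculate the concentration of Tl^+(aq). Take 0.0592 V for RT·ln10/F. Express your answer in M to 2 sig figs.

0.0051 M

With I₂/I⁻ at the cathode and Tl⁺/Tl at the anode, E°cell = +0.53 − (−0.35) = +0.88 V (n = 2).
Rearranging E = E° − (0.0592/n)·log Q gives log Q = 2(+0.88 − (+1.140))/0.0592 = −8.784.
Balancing electrons gives I2(s) + 2 Tl(s) → 2 I^-(aq) + 2 Tl^+(aq); thus Q = [I^-(aq)]^2·[Tl^+(aq)]^2.
Substituting the known concentrations and solving, log [Tl^+(aq)] = −2.291 and [Tl^+(aq)] = 0.0051 M.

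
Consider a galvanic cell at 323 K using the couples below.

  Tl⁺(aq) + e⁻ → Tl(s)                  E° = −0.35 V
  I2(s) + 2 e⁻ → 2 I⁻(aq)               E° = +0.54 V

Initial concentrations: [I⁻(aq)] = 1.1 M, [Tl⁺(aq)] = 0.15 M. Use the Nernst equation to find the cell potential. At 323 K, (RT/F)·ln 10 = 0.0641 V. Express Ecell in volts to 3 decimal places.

+0.940 V

I₂/I⁻ is reduced (cathode, E° = +0.54 V) and Tl⁺/Tl is oxidized (anode).
E°cell = +0.54 − (−0.35) = +0.89 V, with n = 2 electrons transferred.
For the overall reaction I2(s) + 2 Tl(s) → 2 I⁻(aq) + 2 Tl⁺(aq), Q = [I⁻(aq)]^2·[Tl⁺(aq)]^2 = 0.0272, giving log Q = −1.565.
Applying E = E° − (RT ln10/nF)·log Q gives +0.89 − (0.0641/2)(−1.565) = +0.940 V.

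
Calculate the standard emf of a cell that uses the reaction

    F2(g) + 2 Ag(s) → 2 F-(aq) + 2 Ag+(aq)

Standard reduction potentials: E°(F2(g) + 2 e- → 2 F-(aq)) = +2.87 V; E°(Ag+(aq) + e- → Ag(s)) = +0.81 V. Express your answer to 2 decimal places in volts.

+2.06 V

F2(g) gains electrons, so the F₂/F⁻ couple is the cathode; the Ag⁺/Ag couple is the anode.
E°cell = E°(cathode) − E°(anode) = +2.87 − (+0.81) = +2.06 V.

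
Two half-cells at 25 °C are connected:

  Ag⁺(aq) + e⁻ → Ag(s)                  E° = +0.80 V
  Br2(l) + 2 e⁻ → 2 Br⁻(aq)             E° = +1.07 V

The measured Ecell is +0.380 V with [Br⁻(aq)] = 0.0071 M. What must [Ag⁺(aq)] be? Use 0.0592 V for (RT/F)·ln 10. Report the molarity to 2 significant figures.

The Br₂/Br⁻ couple has the larger reduction potential, so it is the cathode: E°cell = +1.07 − (+0.80) = +0.27 V and n = 2.
Rearranging E = E° − (0.0592/n)·log Q gives log Q = 2(+0.27 − (+0.380))/0.0592 = −3.716.
For Br2(l) + 2 Ag(s) → 2 Br⁻(aq) + 2 Ag⁺(aq), the reaction quotient is Q = [Br⁻(aq)]^2·[Ag⁺(aq)]^2.
Isolating [Ag⁺(aq)] in Q = 10^{−3.716} yields log [Ag⁺(aq)] = 0.291, i.e. 2.0 M.

2.0 M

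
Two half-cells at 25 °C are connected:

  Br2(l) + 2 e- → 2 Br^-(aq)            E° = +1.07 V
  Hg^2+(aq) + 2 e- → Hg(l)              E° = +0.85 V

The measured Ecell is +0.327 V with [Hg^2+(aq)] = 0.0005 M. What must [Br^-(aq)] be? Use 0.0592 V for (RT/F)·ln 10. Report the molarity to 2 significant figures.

The Br₂/Br⁻ couple has the larger reduction potential, so it is the cathode: E°cell = +1.07 − (+0.85) = +0.22 V and n = 2.
Rearranging E = E° − (0.0592/n)·log Q gives log Q = 2(+0.22 − (+0.327))/0.0592 = −3.615.
For Br2(l) + Hg(l) → 2 Br^-(aq) + Hg^2+(aq), the reaction quotient is Q = [Br^-(aq)]^2·[Hg^2+(aq)].
Solving for the unknown gives log [Br^-(aq)] = −0.157, so [Br^-(aq)] ≈ 0.70 M.

0.70 M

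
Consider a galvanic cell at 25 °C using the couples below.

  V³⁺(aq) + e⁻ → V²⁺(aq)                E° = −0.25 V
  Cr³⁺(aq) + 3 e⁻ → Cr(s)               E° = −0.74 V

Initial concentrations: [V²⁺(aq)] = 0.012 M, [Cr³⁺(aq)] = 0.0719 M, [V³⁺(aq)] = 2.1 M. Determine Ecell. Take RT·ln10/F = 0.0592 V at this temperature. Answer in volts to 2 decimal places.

The V³⁺/V²⁺ couple has the more positive E°, so it is the cathode; Cr³⁺/Cr is the anode.
The standard potential is −0.25 − (−0.74) = +0.49 V and the balanced reaction transfers n = 3 electrons.
For the overall reaction 3 V³⁺(aq) + Cr(s) → 3 V²⁺(aq) + Cr³⁺(aq), Q = ([V²⁺(aq)]^3·[Cr³⁺(aq)]) / [V³⁺(aq)]^3 = 1.34×10^−8, giving log Q = −7.872.
Applying E = E° − (RT ln10/nF)·log Q gives +0.49 − (0.0592/3)(−7.872) = +0.65 V.

+0.65 V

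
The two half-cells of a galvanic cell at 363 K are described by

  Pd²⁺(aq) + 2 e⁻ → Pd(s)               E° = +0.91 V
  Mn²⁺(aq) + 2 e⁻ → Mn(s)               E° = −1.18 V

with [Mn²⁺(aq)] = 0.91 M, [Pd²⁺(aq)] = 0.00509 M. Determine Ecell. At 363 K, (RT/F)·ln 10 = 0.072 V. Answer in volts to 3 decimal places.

Since E°(Pd²⁺/Pd) > E°(Mn²⁺/Mn), Pd²⁺/Pd serves as the cathode.
E°cell = E°cat − E°an = +0.91 − (−1.18) = +2.09 V; n = 2.
For the overall reaction Pd²⁺(aq) + Mn(s) → Pd(s) + Mn²⁺(aq), Q = [Mn²⁺(aq)] / [Pd²⁺(aq)] = 179, giving log Q = 2.252.
Applying E = E° − (RT ln10/nF)·log Q gives +2.09 − (0.072/2)(2.252) = +2.009 V.

+2.009 V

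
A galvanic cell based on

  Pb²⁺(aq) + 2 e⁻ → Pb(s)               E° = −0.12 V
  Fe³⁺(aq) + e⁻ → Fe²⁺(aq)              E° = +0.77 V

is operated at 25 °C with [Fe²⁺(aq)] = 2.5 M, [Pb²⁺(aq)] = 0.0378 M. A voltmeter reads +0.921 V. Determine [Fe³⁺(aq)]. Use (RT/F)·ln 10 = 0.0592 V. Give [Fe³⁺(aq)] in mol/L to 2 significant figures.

1.6 M

With Fe³⁺/Fe²⁺ at the cathode and Pb²⁺/Pb at the anode, E°cell = +0.77 − (−0.12) = +0.89 V (n = 2).
From the Nernst equation, log Q = n(E° − E)/0.0592 = 2·(+0.89 − (+0.921))/0.0592 = −1.047.
For 2 Fe³⁺(aq) + Pb(s) → 2 Fe²⁺(aq) + Pb²⁺(aq), the reaction quotient is Q = ([Fe²⁺(aq)]^2·[Pb²⁺(aq)]) / [Fe³⁺(aq)]^2.
Solving for the unknown gives log [Fe³⁺(aq)] = 0.210, so [Fe³⁺(aq)] ≈ 1.6 M.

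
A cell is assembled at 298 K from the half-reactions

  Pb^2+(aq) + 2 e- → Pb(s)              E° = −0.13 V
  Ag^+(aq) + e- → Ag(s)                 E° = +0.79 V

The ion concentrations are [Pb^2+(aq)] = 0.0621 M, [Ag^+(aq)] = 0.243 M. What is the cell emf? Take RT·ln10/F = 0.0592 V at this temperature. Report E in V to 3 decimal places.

The Ag⁺/Ag couple has the more positive E°, so it is the cathode; Pb²⁺/Pb is the anode.
E°cell = +0.79 − (−0.13) = +0.92 V, with n = 2 electrons transferred.
The balanced reaction is 2 Ag^+(aq) + Pb(s) → 2 Ag(s) + Pb^2+(aq), so Q = [Pb^2+(aq)] / [Ag^+(aq)]^2 = 1.05 and log Q = 0.022.
By the Nernst equation, E = +0.92 − (0.0592/2)·(0.022) = +0.919 V.

+0.919 V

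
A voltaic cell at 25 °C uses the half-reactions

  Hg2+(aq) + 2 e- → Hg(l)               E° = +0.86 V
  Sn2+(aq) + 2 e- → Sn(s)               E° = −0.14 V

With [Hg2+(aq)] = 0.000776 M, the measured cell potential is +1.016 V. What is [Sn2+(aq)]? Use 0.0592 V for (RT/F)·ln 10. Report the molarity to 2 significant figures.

The Hg²⁺/Hg couple has the larger reduction potential, so it is the cathode: E°cell = +0.86 − (−0.14) = +1.00 V and n = 2.
From the Nernst equation, log Q = n(E° − E)/0.0592 = 2·(+1.00 − (+1.016))/0.0592 = −0.541.
The balanced reaction is Hg2+(aq) + Sn(s) → Hg(l) + Sn2+(aq), so Q = [Sn2+(aq)] / [Hg2+(aq)].
Substituting the known concentrations and solving, log [Sn2+(aq)] = −3.651 and [Sn2+(aq)] = 0.00022 M.

0.00022 M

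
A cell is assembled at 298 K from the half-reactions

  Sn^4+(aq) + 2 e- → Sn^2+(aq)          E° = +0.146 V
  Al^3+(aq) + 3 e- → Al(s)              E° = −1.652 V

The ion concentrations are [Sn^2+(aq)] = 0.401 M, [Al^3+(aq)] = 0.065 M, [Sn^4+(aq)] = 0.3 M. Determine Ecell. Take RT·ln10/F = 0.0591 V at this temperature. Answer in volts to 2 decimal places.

+1.82 V

Sn⁴⁺/Sn²⁺ is reduced (cathode, E° = +0.146 V) and Al³⁺/Al is oxidized (anode).
E°cell = +0.146 − (−1.652) = +1.798 V, with n = 6 electrons transferred.
Balancing gives 3 Sn^4+(aq) + 2 Al(s) → 3 Sn^2+(aq) + 2 Al^3+(aq); hence Q = ([Sn^2+(aq)]^3·[Al^3+(aq)]^2) / [Sn^4+(aq)]^3 = 0.0101 (log Q = −1.996).
By the Nernst equation, E = +1.798 − (0.0591/6)·(−1.996) = +1.82 V.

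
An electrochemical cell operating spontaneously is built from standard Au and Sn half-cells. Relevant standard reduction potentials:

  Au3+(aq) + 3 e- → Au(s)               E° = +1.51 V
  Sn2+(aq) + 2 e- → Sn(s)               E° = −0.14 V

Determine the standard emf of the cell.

+1.65 V

The Au³⁺/Au couple has the higher E°, so Au ion is reduced (cathode) and Sn is oxidized (anode).
E°cell = E°(cathode) − E°(anode) = +1.51 − (−0.14) = +1.65 V.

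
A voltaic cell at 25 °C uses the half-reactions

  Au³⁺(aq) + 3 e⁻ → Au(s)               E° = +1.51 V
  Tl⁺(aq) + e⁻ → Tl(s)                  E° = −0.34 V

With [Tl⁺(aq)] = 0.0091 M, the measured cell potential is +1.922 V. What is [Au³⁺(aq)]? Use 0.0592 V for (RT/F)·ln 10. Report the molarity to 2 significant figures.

Au³⁺/Au is the cathode (higher E°); E°cell = +1.51 − (−0.34) = +1.85 V with n = 3.
From the Nernst equation, log Q = n(E° − E)/0.0592 = 3·(+1.85 − (+1.922))/0.0592 = −3.649.
The balanced reaction is Au³⁺(aq) + 3 Tl(s) → Au(s) + 3 Tl⁺(aq), so Q = [Tl⁺(aq)]^3 / [Au³⁺(aq)].
Substituting the known concentrations and solving, log [Au³⁺(aq)] = −2.474 and [Au³⁺(aq)] = 0.0034 M.

0.0034 M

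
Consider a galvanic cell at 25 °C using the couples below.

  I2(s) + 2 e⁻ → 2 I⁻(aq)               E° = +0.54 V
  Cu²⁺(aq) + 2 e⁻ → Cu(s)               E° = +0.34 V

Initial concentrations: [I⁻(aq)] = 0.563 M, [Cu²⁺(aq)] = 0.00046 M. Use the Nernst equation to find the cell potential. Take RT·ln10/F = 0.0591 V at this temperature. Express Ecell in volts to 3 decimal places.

The I₂/I⁻ couple has the more positive E°, so it is the cathode; Cu²⁺/Cu is the anode.
E°cell = E°cat − E°an = +0.54 − (+0.34) = +0.20 V; n = 2.
For the overall reaction I2(s) + Cu(s) → 2 I⁻(aq) + Cu²⁺(aq), Q = [I⁻(aq)]^2·[Cu²⁺(aq)] = 0.000146, giving log Q = −3.836.
By the Nernst equation, E = +0.20 − (0.0591/2)·(−3.836) = +0.313 V.

+0.313 V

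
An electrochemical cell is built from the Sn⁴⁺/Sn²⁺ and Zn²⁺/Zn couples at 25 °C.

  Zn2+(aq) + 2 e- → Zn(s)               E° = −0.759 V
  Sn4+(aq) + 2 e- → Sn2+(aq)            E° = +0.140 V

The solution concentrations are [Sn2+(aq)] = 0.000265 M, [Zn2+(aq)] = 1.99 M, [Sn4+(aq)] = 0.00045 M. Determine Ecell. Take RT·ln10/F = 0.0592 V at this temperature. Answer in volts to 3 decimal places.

Since E°(Sn⁴⁺/Sn²⁺) > E°(Zn²⁺/Zn), Sn⁴⁺/Sn²⁺ serves as the cathode.
The standard potential is +0.140 − (−0.759) = +0.899 V and the balanced reaction transfers n = 2 electrons.
Balancing gives Sn4+(aq) + Zn(s) → Sn2+(aq) + Zn2+(aq); hence Q = ([Sn2+(aq)]·[Zn2+(aq)]) / [Sn4+(aq)] = 1.17 (log Q = 0.069).
Applying E = E° − (RT ln10/nF)·log Q gives +0.899 − (0.0592/2)(0.069) = +0.897 V.

+0.897 V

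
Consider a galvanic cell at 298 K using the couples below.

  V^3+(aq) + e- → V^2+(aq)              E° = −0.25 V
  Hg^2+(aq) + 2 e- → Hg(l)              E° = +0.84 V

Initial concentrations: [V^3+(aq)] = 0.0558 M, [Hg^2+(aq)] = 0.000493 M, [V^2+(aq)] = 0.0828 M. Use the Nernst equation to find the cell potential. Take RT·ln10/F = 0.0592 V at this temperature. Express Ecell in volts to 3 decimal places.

Since E°(Hg²⁺/Hg) > E°(V³⁺/V²⁺), Hg²⁺/Hg serves as the cathode.
E°cell = +0.84 − (−0.25) = +1.09 V, with n = 2 electrons transferred.
For the overall reaction Hg^2+(aq) + 2 V^2+(aq) → Hg(l) + 2 V^3+(aq), Q = [V^3+(aq)]^2 / ([Hg^2+(aq)]·[V^2+(aq)]^2) = 921, giving log Q = 2.964.
Applying E = E° − (RT ln10/nF)·log Q gives +1.09 − (0.0592/2)(2.964) = +1.002 V.

+1.002 V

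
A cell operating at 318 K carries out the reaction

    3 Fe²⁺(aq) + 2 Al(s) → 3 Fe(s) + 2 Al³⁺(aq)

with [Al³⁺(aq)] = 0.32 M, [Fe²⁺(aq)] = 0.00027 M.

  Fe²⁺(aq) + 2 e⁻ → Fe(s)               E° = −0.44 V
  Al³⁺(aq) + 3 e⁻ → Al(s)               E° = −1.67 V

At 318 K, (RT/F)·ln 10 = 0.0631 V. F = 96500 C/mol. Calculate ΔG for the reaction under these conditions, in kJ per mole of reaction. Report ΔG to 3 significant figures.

E°cell = −0.44 − (−1.67) = +1.23 V; the balanced reaction transfers n = 6 electrons.
Here Q = [Al³⁺(aq)]^2 / [Fe²⁺(aq)]^3 = 5.2×10^9 (log Q = 9.716), giving E = +1.23 − (0.0631/6)·(9.716) = +1.1278 V.
ΔG = −nFE = −(6)(96500)(+1.1278) J/mol = −653 kJ/mol.

−653 kJ/mol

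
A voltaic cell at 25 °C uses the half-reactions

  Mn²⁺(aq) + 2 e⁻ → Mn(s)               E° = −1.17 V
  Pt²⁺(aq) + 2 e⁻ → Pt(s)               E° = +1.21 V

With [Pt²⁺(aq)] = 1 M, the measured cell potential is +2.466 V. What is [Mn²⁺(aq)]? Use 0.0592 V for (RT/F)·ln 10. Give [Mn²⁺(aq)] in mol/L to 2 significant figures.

The Pt²⁺/Pt couple has the larger reduction potential, so it is the cathode: E°cell = +1.21 − (−1.17) = +2.38 V and n = 2.
From the Nernst equation, log Q = n(E° − E)/0.0592 = 2·(+2.38 − (+2.466))/0.0592 = −2.905.
Balancing electrons gives Pt²⁺(aq) + Mn(s) → Pt(s) + Mn²⁺(aq); thus Q = [Mn²⁺(aq)] / [Pt²⁺(aq)].
Solving for the unknown gives log [Mn²⁺(aq)] = −2.905, so [Mn²⁺(aq)] ≈ 0.0012 M.

0.0012 M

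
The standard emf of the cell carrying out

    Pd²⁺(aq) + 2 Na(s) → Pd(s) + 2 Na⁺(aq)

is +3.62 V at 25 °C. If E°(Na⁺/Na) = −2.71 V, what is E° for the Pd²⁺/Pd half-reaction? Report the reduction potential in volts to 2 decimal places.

In the reaction as written the Pd²⁺/Pd couple is reduced (cathode) and Na⁺/Na is oxidized (anode), so E°cell = E°(Pd²⁺/Pd) − E°(Na⁺/Na).
E°(Pd²⁺/Pd) = E°cell + E°(anode) = +3.62 + (−2.71) = +0.91 V.

+0.91 V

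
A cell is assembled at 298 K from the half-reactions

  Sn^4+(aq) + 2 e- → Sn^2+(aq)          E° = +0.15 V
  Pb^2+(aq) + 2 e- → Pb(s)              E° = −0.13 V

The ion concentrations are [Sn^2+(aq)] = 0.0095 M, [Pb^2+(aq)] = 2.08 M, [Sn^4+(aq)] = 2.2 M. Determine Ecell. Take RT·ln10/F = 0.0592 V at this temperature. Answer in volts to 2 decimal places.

+0.34 V

Since E°(Sn⁴⁺/Sn²⁺) > E°(Pb²⁺/Pb), Sn⁴⁺/Sn²⁺ serves as the cathode.
E°cell = E°cat − E°an = +0.15 − (−0.13) = +0.28 V; n = 2.
For the overall reaction Sn^4+(aq) + Pb(s) → Sn^2+(aq) + Pb^2+(aq), Q = ([Sn^2+(aq)]·[Pb^2+(aq)]) / [Sn^4+(aq)] = 0.00898, giving log Q = −2.047.
Applying E = E° − (RT ln10/nF)·log Q gives +0.28 − (0.0592/2)(−2.047) = +0.34 V.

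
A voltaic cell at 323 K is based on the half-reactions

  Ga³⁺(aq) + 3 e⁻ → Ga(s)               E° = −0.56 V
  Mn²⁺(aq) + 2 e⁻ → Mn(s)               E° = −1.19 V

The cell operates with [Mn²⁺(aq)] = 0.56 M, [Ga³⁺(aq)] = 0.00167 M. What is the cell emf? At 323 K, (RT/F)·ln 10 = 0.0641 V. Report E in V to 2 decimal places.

Ga³⁺/Ga is reduced (cathode, E° = −0.56 V) and Mn²⁺/Mn is oxidized (anode).
The standard potential is −0.56 − (−1.19) = +0.63 V and the balanced reaction transfers n = 6 electrons.
For the overall reaction 2 Ga³⁺(aq) + 3 Mn(s) → 2 Ga(s) + 3 Mn²⁺(aq), Q = [Mn²⁺(aq)]^3 / [Ga³⁺(aq)]^2 = 6.3×10^4, giving log Q = 4.799.
Applying E = E° − (RT ln10/nF)·log Q gives +0.63 − (0.0641/6)(4.799) = +0.58 V.

+0.58 V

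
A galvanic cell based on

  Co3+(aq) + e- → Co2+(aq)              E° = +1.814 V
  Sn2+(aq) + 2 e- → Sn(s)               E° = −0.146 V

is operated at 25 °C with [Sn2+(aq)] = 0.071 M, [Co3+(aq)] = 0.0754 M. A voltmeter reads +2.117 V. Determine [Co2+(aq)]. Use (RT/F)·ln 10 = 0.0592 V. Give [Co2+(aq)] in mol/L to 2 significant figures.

Co³⁺/Co²⁺ is the cathode (higher E°); E°cell = +1.814 − (−0.146) = +1.960 V with n = 2.
Rearranging E = E° − (0.0592/n)·log Q gives log Q = 2(+1.960 − (+2.117))/0.0592 = −5.304.
The balanced reaction is 2 Co3+(aq) + Sn(s) → 2 Co2+(aq) + Sn2+(aq), so Q = ([Co2+(aq)]^2·[Sn2+(aq)]) / [Co3+(aq)]^2.
Solving for the unknown gives log [Co2+(aq)] = −3.200, so [Co2+(aq)] ≈ 0.00063 M.

0.00063 M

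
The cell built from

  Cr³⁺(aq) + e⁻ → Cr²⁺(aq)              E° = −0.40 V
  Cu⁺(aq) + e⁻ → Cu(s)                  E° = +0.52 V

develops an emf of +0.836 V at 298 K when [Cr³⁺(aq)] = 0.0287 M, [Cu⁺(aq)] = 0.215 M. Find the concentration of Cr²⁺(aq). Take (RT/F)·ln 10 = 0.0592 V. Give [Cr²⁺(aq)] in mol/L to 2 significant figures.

Cu⁺/Cu is the cathode (higher E°); E°cell = +0.52 − (−0.40) = +0.92 V with n = 1.
From the Nernst equation, log Q = n(E° − E)/0.0592 = 1·(+0.92 − (+0.836))/0.0592 = 1.419.
Balancing electrons gives Cu⁺(aq) + Cr²⁺(aq) → Cu(s) + Cr³⁺(aq); thus Q = [Cr³⁺(aq)] / ([Cu⁺(aq)]·[Cr²⁺(aq)]).
Isolating [Cr²⁺(aq)] in Q = 10^{1.419} yields log [Cr²⁺(aq)] = −2.294, i.e. 0.0051 M.

0.0051 M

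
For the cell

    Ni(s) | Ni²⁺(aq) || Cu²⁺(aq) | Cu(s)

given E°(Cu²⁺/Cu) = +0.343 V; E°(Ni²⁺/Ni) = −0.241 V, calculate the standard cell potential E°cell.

By convention the left-hand electrode in cell notation is the anode (oxidation) and the right-hand electrode is the cathode (reduction).
E°cell = E°(right) − E°(left) = +0.343 − (−0.241) = +0.584 V.

+0.584 V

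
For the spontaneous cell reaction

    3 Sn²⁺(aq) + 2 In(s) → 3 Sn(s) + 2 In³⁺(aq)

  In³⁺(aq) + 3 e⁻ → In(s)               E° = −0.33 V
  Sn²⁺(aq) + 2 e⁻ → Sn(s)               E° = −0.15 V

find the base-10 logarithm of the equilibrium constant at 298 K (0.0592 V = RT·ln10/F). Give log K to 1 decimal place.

log K = 18.2

The Sn²⁺/Sn couple is reduced (cathode); E°cell = −0.15 − (−0.33) = +0.18 V with n = 6.
At equilibrium E = 0, so log K = nE°cell / 0.0592 = (6)(+0.18) / 0.0592 = 18.2.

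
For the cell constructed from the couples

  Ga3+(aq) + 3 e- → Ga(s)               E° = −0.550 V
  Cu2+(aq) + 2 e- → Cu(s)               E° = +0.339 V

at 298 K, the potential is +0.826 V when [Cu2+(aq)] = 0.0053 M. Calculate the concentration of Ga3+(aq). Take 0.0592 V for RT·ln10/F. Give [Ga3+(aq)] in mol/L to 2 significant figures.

0.60 M

With Cu²⁺/Cu at the cathode and Ga³⁺/Ga at the anode, E°cell = +0.339 − (−0.550) = +0.889 V (n = 6).
Rearranging E = E° − (0.0592/n)·log Q gives log Q = 6(+0.889 − (+0.826))/0.0592 = 6.385.
Balancing electrons gives 3 Cu2+(aq) + 2 Ga(s) → 3 Cu(s) + 2 Ga3+(aq); thus Q = [Ga3+(aq)]^2 / [Cu2+(aq)]^3.
Substituting the known concentrations and solving, log [Ga3+(aq)] = −0.221 and [Ga3+(aq)] = 0.60 M.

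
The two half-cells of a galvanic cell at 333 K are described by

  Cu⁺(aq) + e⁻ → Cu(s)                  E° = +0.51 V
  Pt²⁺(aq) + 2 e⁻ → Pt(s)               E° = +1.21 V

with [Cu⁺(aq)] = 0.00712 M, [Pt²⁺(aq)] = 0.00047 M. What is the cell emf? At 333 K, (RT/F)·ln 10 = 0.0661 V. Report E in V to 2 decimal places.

Since E°(Pt²⁺/Pt) > E°(Cu⁺/Cu), Pt²⁺/Pt serves as the cathode.
The standard potential is +1.21 − (+0.51) = +0.70 V and the balanced reaction transfers n = 2 electrons.
Balancing gives Pt²⁺(aq) + 2 Cu(s) → Pt(s) + 2 Cu⁺(aq); hence Q = [Cu⁺(aq)]^2 / [Pt²⁺(aq)] = 0.108 (log Q = −0.967).
Applying E = E° − (RT ln10/nF)·log Q gives +0.70 − (0.0661/2)(−0.967) = +0.73 V.

+0.73 V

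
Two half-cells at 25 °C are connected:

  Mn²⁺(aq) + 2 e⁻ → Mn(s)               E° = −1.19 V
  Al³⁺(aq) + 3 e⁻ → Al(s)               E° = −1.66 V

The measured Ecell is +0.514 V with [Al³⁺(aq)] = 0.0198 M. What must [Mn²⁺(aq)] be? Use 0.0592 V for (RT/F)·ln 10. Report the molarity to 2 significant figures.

With Mn²⁺/Mn at the cathode and Al³⁺/Al at the anode, E°cell = −1.19 − (−1.66) = +0.47 V (n = 6).
Rearranging E = E° − (0.0592/n)·log Q gives log Q = 6(+0.47 − (+0.514))/0.0592 = −4.459.
For 3 Mn²⁺(aq) + 2 Al(s) → 3 Mn(s) + 2 Al³⁺(aq), the reaction quotient is Q = [Al³⁺(aq)]^2 / [Mn²⁺(aq)]^3.
Substituting the known concentrations and solving, log [Mn²⁺(aq)] = 0.351 and [Mn²⁺(aq)] = 2.2 M.

2.2 M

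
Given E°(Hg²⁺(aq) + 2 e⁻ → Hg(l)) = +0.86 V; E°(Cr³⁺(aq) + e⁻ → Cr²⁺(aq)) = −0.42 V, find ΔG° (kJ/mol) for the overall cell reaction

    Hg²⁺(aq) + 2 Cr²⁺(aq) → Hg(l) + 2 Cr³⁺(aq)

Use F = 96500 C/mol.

−247 kJ/mol

In the reaction as written Hg²⁺(aq) is reduced, so the Hg²⁺/Hg couple is the cathode and Cr³⁺/Cr²⁺ is the anode.
E°cell = +0.86 − (−0.42) = +1.28 V; balancing electrons gives n = 2.
ΔG° = −nFE°cell = −(2)(96500)(+1.28) J/mol = −247 kJ/mol.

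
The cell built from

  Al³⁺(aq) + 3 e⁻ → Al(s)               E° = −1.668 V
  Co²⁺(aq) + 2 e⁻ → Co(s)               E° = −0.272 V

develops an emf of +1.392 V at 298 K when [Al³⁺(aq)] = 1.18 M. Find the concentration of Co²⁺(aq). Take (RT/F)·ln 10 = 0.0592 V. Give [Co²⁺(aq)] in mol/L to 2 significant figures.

0.82 M

With Co²⁺/Co at the cathode and Al³⁺/Al at the anode, E°cell = −0.272 − (−1.668) = +1.396 V (n = 6).
Rearranging E = E° − (0.0592/n)·log Q gives log Q = 6(+1.396 − (+1.392))/0.0592 = 0.405.
The balanced reaction is 3 Co²⁺(aq) + 2 Al(s) → 3 Co(s) + 2 Al³⁺(aq), so Q = [Al³⁺(aq)]^2 / [Co²⁺(aq)]^3.
Solving for the unknown gives log [Co²⁺(aq)] = −0.087, so [Co²⁺(aq)] ≈ 0.82 M.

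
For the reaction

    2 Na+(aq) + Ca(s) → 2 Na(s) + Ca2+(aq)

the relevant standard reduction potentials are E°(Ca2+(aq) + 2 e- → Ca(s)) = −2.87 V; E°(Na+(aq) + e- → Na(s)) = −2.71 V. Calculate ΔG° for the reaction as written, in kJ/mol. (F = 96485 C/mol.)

−30.9 kJ/mol

In the reaction as written Na+(aq) is reduced, so the Na⁺/Na couple is the cathode and Ca²⁺/Ca is the anode.
E°cell = −2.71 − (−2.87) = +0.16 V; balancing electrons gives n = 2.
ΔG° = −nFE°cell = −(2)(96485)(+0.16) J/mol = −30.9 kJ/mol.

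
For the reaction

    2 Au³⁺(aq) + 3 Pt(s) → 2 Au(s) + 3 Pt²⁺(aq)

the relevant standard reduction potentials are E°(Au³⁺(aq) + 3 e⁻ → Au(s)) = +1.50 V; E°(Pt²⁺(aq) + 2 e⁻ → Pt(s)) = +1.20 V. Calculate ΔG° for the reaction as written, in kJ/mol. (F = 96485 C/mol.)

−174 kJ/mol

In the reaction as written Au³⁺(aq) is reduced, so the Au³⁺/Au couple is the cathode and Pt²⁺/Pt is the anode.
E°cell = +1.50 − (+1.20) = +0.30 V; balancing electrons gives n = 6.
ΔG° = −nFE°cell = −(6)(96485)(+0.30) J/mol = −174 kJ/mol.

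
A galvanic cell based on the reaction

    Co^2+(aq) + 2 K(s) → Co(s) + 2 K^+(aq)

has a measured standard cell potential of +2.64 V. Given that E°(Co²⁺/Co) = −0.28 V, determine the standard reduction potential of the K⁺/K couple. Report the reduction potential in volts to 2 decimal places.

−2.92 V

In the reaction as written the Co²⁺/Co couple is reduced (cathode) and K⁺/K is oxidized (anode), so E°cell = E°(Co²⁺/Co) − E°(K⁺/K).
E°(K⁺/K) = E°(cathode) − E°cell = −0.28 − (+2.64) = −2.92 V.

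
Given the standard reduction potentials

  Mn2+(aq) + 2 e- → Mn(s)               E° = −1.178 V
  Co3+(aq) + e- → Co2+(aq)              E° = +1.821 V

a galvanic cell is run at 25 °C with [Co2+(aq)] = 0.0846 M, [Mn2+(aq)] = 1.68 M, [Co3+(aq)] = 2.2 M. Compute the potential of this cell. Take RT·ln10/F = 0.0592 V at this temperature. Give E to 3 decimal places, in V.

The Co³⁺/Co²⁺ couple has the more positive E°, so it is the cathode; Mn²⁺/Mn is the anode.
The standard potential is +1.821 − (−1.178) = +2.999 V and the balanced reaction transfers n = 2 electrons.
For the overall reaction 2 Co3+(aq) + Mn(s) → 2 Co2+(aq) + Mn2+(aq), Q = ([Co2+(aq)]^2·[Mn2+(aq)]) / [Co3+(aq)]^2 = 0.00248, giving log Q = −2.605.
E = E° − (0.0592/n)·log Q = +2.999 − (0.0592/2)(−2.605) = +3.076 V.

+3.076 V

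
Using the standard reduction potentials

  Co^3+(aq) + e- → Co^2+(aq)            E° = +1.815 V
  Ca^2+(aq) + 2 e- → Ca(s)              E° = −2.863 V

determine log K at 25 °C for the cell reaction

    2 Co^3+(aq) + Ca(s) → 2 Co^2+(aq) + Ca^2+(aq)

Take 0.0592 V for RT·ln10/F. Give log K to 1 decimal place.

The Co³⁺/Co²⁺ couple is reduced (cathode); E°cell = +1.815 − (−2.863) = +4.678 V with n = 2.
At equilibrium E = 0, so log K = nE°cell / 0.0592 = (2)(+4.678) / 0.0592 = 158.0.

log K = 158.0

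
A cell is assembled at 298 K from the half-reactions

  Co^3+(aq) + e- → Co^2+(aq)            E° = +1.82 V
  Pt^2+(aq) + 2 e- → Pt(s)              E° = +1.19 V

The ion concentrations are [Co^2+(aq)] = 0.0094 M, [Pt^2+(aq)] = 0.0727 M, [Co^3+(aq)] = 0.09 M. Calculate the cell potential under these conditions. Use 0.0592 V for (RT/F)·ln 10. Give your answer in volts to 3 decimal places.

Co³⁺/Co²⁺ is reduced (cathode, E° = +1.82 V) and Pt²⁺/Pt is oxidized (anode).
The standard potential is +1.82 − (+1.19) = +0.63 V and the balanced reaction transfers n = 2 electrons.
The balanced reaction is 2 Co^3+(aq) + Pt(s) → 2 Co^2+(aq) + Pt^2+(aq), so Q = ([Co^2+(aq)]^2·[Pt^2+(aq)]) / [Co^3+(aq)]^2 = 0.000793 and log Q = −3.101.
By the Nernst equation, E = +0.63 − (0.0592/2)·(−3.101) = +0.722 V.

+0.722 V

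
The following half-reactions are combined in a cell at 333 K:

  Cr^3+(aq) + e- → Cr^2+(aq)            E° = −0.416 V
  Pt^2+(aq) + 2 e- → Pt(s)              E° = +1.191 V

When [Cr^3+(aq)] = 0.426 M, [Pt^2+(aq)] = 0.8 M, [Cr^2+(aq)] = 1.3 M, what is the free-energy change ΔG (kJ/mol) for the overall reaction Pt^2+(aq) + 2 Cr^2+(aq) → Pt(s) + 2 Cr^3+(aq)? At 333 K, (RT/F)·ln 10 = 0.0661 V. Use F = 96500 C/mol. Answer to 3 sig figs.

−316 kJ/mol

E°cell = +1.191 − (−0.416) = +1.607 V; the balanced reaction transfers n = 2 electrons.
The reaction quotient is [Cr^3+(aq)]^2 / ([Pt^2+(aq)]·[Cr^2+(aq)]^2) = 0.134; by Nernst, E = +1.607 − (0.0661/2)(−0.872) = +1.6358 V.
Then ΔG = −nFE = −2 × 96500 × +1.6358 J/mol = −316 kJ/mol.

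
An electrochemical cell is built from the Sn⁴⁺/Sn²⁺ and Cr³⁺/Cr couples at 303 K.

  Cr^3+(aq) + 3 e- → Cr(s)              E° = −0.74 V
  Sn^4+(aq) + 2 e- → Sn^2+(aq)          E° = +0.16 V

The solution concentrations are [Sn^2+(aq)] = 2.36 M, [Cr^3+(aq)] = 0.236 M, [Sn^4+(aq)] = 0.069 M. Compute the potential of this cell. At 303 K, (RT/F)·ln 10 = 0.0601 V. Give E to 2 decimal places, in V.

+0.87 V

Sn⁴⁺/Sn²⁺ is reduced (cathode, E° = +0.16 V) and Cr³⁺/Cr is oxidized (anode).
The standard potential is +0.16 − (−0.74) = +0.90 V and the balanced reaction transfers n = 6 electrons.
For the overall reaction 3 Sn^4+(aq) + 2 Cr(s) → 3 Sn^2+(aq) + 2 Cr^3+(aq), Q = ([Sn^2+(aq)]^3·[Cr^3+(aq)]^2) / [Sn^4+(aq)]^3 = 2.23×10^3, giving log Q = 3.348.
By the Nernst equation, E = +0.90 − (0.0601/6)·(3.348) = +0.87 V.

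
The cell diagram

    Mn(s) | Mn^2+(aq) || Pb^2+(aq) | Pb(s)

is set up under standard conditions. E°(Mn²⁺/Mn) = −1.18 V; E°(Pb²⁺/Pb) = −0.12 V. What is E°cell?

By convention the left-hand electrode in cell notation is the anode (oxidation) and the right-hand electrode is the cathode (reduction).
E°cell = E°(right) − E°(left) = −0.12 − (−1.18) = +1.06 V.

+1.06 V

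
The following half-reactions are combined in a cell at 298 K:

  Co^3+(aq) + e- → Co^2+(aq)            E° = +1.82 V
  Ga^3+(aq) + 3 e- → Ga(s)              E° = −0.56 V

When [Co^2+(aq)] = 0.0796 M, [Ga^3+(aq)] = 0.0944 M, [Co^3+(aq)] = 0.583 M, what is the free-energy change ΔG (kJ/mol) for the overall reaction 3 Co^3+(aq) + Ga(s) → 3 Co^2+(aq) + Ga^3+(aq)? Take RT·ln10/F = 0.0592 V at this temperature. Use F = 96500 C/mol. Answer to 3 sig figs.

The standard cell potential is +1.82 − (−0.56) = +2.38 V, with n = 3 electrons in the balanced equation.
The reaction quotient is ([Co^2+(aq)]^3·[Ga^3+(aq)]) / [Co^3+(aq)]^3 = 0.00024; by Nernst, E = +2.38 − (0.0592/3)(−3.619) = +2.4514 V.
Then ΔG = −nFE = −3 × 96500 × +2.4514 J/mol = −710 kJ/mol.

−710 kJ/mol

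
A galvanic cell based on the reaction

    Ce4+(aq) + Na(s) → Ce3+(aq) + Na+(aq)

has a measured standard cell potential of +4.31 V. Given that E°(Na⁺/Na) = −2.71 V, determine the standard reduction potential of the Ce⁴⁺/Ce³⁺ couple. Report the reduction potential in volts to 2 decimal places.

+1.60 V

In the reaction as written the Ce⁴⁺/Ce³⁺ couple is reduced (cathode) and Na⁺/Na is oxidized (anode), so E°cell = E°(Ce⁴⁺/Ce³⁺) − E°(Na⁺/Na).
E°(Ce⁴⁺/Ce³⁺) = E°cell + E°(anode) = +4.31 + (−2.71) = +1.60 V.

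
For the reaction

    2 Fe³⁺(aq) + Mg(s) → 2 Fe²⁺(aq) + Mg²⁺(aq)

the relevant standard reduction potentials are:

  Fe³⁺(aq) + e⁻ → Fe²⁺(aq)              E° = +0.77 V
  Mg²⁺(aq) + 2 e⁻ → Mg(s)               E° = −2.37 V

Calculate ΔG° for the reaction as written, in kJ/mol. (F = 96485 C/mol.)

−606 kJ/mol

In the reaction as written Fe³⁺(aq) is reduced, so the Fe³⁺/Fe²⁺ couple is the cathode and Mg²⁺/Mg is the anode.
E°cell = +0.77 − (−2.37) = +3.14 V; balancing electrons gives n = 2.
ΔG° = −nFE°cell = −(2)(96485)(+3.14) J/mol = −606 kJ/mol.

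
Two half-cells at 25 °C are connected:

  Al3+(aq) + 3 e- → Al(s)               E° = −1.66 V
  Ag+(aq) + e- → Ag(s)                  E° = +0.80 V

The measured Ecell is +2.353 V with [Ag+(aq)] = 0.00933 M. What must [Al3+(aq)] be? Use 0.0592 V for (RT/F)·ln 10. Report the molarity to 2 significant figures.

With Ag⁺/Ag at the cathode and Al³⁺/Al at the anode, E°cell = +0.80 − (−1.66) = +2.46 V (n = 3).
Since E = E° − (0.0592/n)·log Q, log Q = n(E° − E)/0.0592 = 5.422.
For 3 Ag+(aq) + Al(s) → 3 Ag(s) + Al3+(aq), the reaction quotient is Q = [Al3+(aq)] / [Ag+(aq)]^3.
Isolating [Al3+(aq)] in Q = 10^{5.422} yields log [Al3+(aq)] = −0.668, i.e. 0.21 M.

0.21 M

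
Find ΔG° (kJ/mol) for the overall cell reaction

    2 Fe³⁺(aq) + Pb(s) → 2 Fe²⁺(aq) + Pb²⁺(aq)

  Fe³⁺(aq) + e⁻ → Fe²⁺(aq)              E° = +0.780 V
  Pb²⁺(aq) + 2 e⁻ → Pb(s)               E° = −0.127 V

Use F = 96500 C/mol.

In the reaction as written Fe³⁺(aq) is reduced, so the Fe³⁺/Fe²⁺ couple is the cathode and Pb²⁺/Pb is the anode.
E°cell = +0.780 − (−0.127) = +0.907 V; balancing electrons gives n = 2.
ΔG° = −nFE°cell = −(2)(96500)(+0.907) J/mol = −175 kJ/mol.

−175 kJ/mol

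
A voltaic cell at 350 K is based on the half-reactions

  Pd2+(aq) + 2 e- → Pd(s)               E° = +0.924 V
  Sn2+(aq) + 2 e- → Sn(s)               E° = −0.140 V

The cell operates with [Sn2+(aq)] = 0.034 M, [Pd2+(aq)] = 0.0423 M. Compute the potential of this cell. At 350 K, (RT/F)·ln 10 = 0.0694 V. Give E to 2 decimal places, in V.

+1.07 V

Since E°(Pd²⁺/Pd) > E°(Sn²⁺/Sn), Pd²⁺/Pd serves as the cathode.
E°cell = +0.924 − (−0.140) = +1.064 V, with n = 2 electrons transferred.
Balancing gives Pd2+(aq) + Sn(s) → Pd(s) + Sn2+(aq); hence Q = [Sn2+(aq)] / [Pd2+(aq)] = 0.804 (log Q = −0.095).
E = E° − (0.0694/n)·log Q = +1.064 − (0.0694/2)(−0.095) = +1.07 V.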